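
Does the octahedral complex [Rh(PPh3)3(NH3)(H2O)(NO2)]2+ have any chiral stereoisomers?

An octahedron has six vertices in three trans pairs; every non-trans pair is cis.
Working through the distinct placements yields 4 geometric isomers: PPh3 mer (3 arrangements); PPh3 fac (chiral).
One of these lacks any improper symmetry element and so occurs as an enantiomeric pair, giving 4 + 1 = 5 stereoisomers in total.

yes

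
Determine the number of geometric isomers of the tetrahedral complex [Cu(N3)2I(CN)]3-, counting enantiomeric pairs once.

All four vertices of a tetrahedron are equivalent and mutually adjacent, so cis/trans isomerism cannot arise.
Only one geometric arrangement is possible.

1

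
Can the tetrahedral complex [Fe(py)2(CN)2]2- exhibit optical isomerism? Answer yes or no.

no

In a tetrahedral complex all four positions are equivalent and every pair of ligands is adjacent — there is no cis/trans distinction.
Only one geometric arrangement is possible.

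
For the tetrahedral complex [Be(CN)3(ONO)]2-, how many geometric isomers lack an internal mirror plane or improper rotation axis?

0

All four vertices of a tetrahedron are equivalent and mutually adjacent, so cis/trans isomerism cannot arise.
Only one geometric arrangement is possible.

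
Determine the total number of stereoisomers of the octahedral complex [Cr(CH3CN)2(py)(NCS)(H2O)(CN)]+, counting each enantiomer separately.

15

The six octahedral sites form three mutually perpendicular trans pairs.
Placing the ligands in turn and identifying arrangements related by rotation or reflection leaves 9 distinct geometric isomers.
Of these, 6 lack any improper symmetry element and so occur as enantiomeric pairs, giving 9 + 6 = 15 stereoisomers in total.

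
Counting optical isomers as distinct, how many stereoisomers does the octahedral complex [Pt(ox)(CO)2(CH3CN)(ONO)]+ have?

An octahedron has six vertices in three trans pairs; every non-trans pair is cis.
Each ox is bidentate and must span two cis positions.
The distinct arrangements are (4 in all): CO cis (3 arrangements, 2 chiral); CO trans.
Of these, 2 lack any improper symmetry element and so occur as enantiomeric pairs, giving 4 + 2 = 6 stereoisomers in total.

6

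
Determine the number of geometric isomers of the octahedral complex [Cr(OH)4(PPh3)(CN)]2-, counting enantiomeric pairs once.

An octahedron has six vertices in three trans pairs; every non-trans pair is cis.
There are 2 geometric isomers: PPh3 and CN mutually cis; PPh3 and CN mutually trans.

2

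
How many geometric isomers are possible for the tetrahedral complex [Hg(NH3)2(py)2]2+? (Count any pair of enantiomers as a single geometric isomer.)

All four vertices of a tetrahedron are equivalent and mutually adjacent, so cis/trans isomerism cannot arise.
Only one geometric arrangement is possible.

1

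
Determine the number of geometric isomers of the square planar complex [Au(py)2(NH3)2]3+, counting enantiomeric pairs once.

Systematic placement gives 2 geometric isomers: py cis; py trans.

2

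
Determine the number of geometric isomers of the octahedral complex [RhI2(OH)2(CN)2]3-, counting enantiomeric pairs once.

5

The six octahedral sites form three mutually perpendicular trans pairs.
Systematic placement gives 5 geometric isomers: I trans, OH trans, CN trans; I cis, OH cis, CN trans; I cis, OH trans, CN cis; I cis, OH cis, CN cis (chiral); I trans, OH cis, CN cis.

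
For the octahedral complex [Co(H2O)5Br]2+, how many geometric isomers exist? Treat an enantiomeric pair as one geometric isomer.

1

Only one geometric arrangement is possible.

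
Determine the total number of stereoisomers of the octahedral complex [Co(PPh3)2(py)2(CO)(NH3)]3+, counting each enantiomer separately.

An octahedron has six vertices in three trans pairs; every non-trans pair is cis.
The distinct arrangements are (6 in all): PPh3 trans, py trans; PPh3 cis, py cis (3 arrangements, 2 chiral); PPh3 cis, py trans; PPh3 trans, py cis.
Of these, 2 lack any improper symmetry element and so occur as enantiomeric pairs, giving 6 + 2 = 8 stereoisomers in total.

8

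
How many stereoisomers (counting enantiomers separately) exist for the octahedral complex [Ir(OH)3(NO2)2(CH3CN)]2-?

Working through the distinct placements yields 3 geometric isomers: OH mer, NO2 cis; OH mer, NO2 trans; OH fac, NO2 cis.
Each arrangement has an internal mirror plane or centre of symmetry, so none is chiral.

3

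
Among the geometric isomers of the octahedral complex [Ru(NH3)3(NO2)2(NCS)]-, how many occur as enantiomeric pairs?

0

There are 3 geometric isomers: NH3 mer, NO2 trans; NH3 fac, NO2 cis; NH3 mer, NO2 cis.
Each arrangement has an internal mirror plane or centre of symmetry, so none is chiral.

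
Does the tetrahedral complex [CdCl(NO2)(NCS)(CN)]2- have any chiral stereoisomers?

In a tetrahedral complex all four positions are equivalent and every pair of ligands is adjacent — there is no cis/trans distinction.
Only one geometric arrangement is possible; it has no improper symmetry element, so it exists as a pair of enantiomers (2 stereoisomers).

yes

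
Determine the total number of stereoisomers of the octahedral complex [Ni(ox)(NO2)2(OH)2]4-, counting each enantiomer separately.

4

The six octahedral sites form three mutually perpendicular trans pairs.
Each ox is bidentate and must span two cis positions.
Working through the distinct placements yields 3 geometric isomers: NO2 trans, OH cis; NO2 cis, OH cis (chiral); NO2 cis, OH trans.
One of these lacks any improper symmetry element and so occurs as an enantiomeric pair, giving 3 + 1 = 4 stereoisomers in total.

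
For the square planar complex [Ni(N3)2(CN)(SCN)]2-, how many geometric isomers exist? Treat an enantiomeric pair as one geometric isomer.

2

In a square planar complex each vertex has one trans partner and two cis neighbours.
Working through the distinct placements yields 2 geometric isomers: N3 cis; N3 trans.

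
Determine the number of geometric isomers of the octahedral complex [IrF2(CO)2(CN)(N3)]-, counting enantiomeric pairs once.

6

An octahedron has six vertices in three trans pairs; every non-trans pair is cis.
Systematic placement gives 6 geometric isomers: F cis, CO cis (3 arrangements, 2 chiral); F trans, CO cis; F cis, CO trans; F trans, CO trans.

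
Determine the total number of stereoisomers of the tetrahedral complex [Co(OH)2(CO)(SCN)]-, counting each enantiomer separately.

All four vertices of a tetrahedron are equivalent and mutually adjacent, so cis/trans isomerism cannot arise.
Only one geometric arrangement is possible.

1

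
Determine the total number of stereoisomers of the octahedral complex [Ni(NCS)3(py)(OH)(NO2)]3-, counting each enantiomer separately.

In an octahedral complex each vertex has one trans partner and four cis neighbours.
The distinct arrangements are (4 in all): NCS mer (3 arrangements); NCS fac (chiral).
One of these lacks any improper symmetry element and so occurs as an enantiomeric pair, giving 4 + 1 = 5 stereoisomers in total.

5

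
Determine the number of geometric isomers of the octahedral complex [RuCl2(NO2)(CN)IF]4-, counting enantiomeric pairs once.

9

An octahedron has six vertices in three trans pairs; every non-trans pair is cis.
Systematic enumeration (placing each ligand type in turn and discarding arrangements equivalent by rotation or reflection) gives 9 geometric isomers.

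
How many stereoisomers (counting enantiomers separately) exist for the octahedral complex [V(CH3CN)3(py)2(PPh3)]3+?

3

The six octahedral sites form three mutually perpendicular trans pairs.
Working through the distinct placements yields 3 geometric isomers: CH3CN mer, py trans; CH3CN mer, py cis; CH3CN fac, py cis.
Each arrangement has an internal mirror plane or centre of symmetry, so none is chiral.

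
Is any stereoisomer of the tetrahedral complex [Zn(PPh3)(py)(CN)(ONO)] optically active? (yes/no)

yes

All four vertices of a tetrahedron are equivalent and mutually adjacent, so cis/trans isomerism cannot arise.
Only one geometric arrangement is possible; it has no improper symmetry element, so it exists as a pair of enantiomers (2 stereoisomers).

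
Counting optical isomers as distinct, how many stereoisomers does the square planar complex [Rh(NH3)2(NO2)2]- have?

Working through the distinct placements yields 2 geometric isomers: NH3 cis; NH3 trans.
Each arrangement has an internal mirror plane or centre of symmetry, so none is chiral.

2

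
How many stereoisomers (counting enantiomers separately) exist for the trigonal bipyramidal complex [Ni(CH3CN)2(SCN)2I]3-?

6

In a trigonal bipyramid the two axial positions differ from the three equatorial ones.
Exhaustive case analysis gives 5 geometric isomers.
One of these lacks any improper symmetry element and so occurs as an enantiomeric pair, giving 5 + 1 = 6 stereoisomers in total.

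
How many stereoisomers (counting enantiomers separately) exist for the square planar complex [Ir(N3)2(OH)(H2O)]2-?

There are 2 geometric isomers: N3 cis; N3 trans.
Each arrangement has an internal mirror plane or centre of symmetry, so none is chiral.

2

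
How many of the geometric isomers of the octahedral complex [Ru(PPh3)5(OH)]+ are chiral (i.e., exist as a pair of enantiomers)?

The six octahedral sites form three mutually perpendicular trans pairs.
Only one geometric arrangement is possible.

0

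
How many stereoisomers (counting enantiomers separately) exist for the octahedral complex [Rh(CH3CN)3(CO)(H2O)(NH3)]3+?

In an octahedral complex each vertex has one trans partner and four cis neighbours.
Working through the distinct placements yields 4 geometric isomers: CH3CN mer (3 arrangements); CH3CN fac (chiral).
One of these lacks any improper symmetry element and so occurs as an enantiomeric pair, giving 4 + 1 = 5 stereoisomers in total.

5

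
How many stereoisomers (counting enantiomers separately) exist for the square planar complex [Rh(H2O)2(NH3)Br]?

In a square planar complex each vertex has one trans partner and two cis neighbours.
There are 2 geometric isomers: H2O cis; H2O trans.
Each arrangement has an internal mirror plane or centre of symmetry, so none is chiral.

2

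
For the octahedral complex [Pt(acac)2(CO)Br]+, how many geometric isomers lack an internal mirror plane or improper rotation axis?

1

An octahedron has six vertices in three trans pairs; every non-trans pair is cis.
Each acac is bidentate and must span two cis positions.
The distinct arrangements are (2 in all): CO and Br mutually trans; CO and Br mutually cis (chiral).
One of these lacks any improper symmetry element and so occurs as an enantiomeric pair, giving 2 + 1 = 3 stereoisomers in total.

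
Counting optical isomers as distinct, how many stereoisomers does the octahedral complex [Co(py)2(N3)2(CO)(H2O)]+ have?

In an octahedral complex each vertex has one trans partner and four cis neighbours.
The distinct arrangements are (6 in all): py trans, N3 trans; py cis, N3 cis (3 arrangements, 2 chiral); py trans, N3 cis; py cis, N3 trans.
Of these, 2 lack any improper symmetry element and so occur as enantiomeric pairs, giving 6 + 2 = 8 stereoisomers in total.

8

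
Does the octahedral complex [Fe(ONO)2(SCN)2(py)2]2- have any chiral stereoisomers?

The distinct arrangements are (5 in all): ONO trans, SCN trans, py trans; ONO trans, SCN cis, py cis; ONO cis, SCN cis, py trans; ONO cis, SCN cis, py cis (chiral); ONO cis, SCN trans, py cis.
One of these lacks any improper symmetry element and so occurs as an enantiomeric pair, giving 5 + 1 = 6 stereoisomers in total.

yes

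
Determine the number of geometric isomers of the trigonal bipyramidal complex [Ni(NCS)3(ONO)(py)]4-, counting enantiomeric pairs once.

Systematic placement gives 4 geometric isomers: ONO equatorial, py equatorial; ONO axial, py equatorial; ONO equatorial, py axial; ONO axial, py axial.

4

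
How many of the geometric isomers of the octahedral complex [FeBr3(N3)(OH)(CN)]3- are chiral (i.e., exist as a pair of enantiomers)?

1

The six octahedral sites form three mutually perpendicular trans pairs.
Systematic placement gives 4 geometric isomers: Br mer (3 arrangements); Br fac (chiral).
One of these lacks any improper symmetry element and so occurs as an enantiomeric pair, giving 4 + 1 = 5 stereoisomers in total.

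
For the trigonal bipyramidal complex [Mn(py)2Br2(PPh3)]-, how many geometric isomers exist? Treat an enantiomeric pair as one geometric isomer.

5

In a trigonal bipyramid the two axial positions differ from the three equatorial ones.
Placing the ligands in turn and identifying arrangements related by rotation or reflection leaves 5 distinct geometric isomers.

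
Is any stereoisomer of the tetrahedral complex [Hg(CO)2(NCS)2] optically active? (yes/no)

no

In a tetrahedral complex all four positions are equivalent and every pair of ligands is adjacent — there is no cis/trans distinction.
Only one geometric arrangement is possible.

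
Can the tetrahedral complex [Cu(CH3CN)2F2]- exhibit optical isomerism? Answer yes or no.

no

All four vertices of a tetrahedron are equivalent and mutually adjacent, so cis/trans isomerism cannot arise.
Only one geometric arrangement is possible.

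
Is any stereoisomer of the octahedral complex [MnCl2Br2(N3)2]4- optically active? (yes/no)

yes

The six octahedral sites form three mutually perpendicular trans pairs.
Systematic placement gives 5 geometric isomers: Cl trans, Br trans, N3 trans; Cl cis, Br trans, N3 cis; Cl cis, Br cis, N3 trans; Cl cis, Br cis, N3 cis (chiral); Cl trans, Br cis, N3 cis.
One of these lacks any improper symmetry element and so occurs as an enantiomeric pair, giving 5 + 1 = 6 stereoisomers in total.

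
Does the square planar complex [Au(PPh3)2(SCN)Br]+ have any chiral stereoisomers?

no

A square has two trans pairs of vertices; adjacent vertices are cis.
The distinct arrangements are (2 in all): PPh3 cis; PPh3 trans.
Each arrangement has an internal mirror plane or centre of symmetry, so none is chiral.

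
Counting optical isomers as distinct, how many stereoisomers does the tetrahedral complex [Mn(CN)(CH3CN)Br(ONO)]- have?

Only one geometric arrangement is possible; it has no improper symmetry element, so it exists as a pair of enantiomers (2 stereoisomers).

2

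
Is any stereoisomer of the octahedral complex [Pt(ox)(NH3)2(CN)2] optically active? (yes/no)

An octahedron has six vertices in three trans pairs; every non-trans pair is cis.
Each ox is bidentate and must span two cis positions.
Systematic placement gives 3 geometric isomers: NH3 cis, CN trans; NH3 cis, CN cis (chiral); NH3 trans, CN cis.
One of these lacks any improper symmetry element and so occurs as an enantiomeric pair, giving 3 + 1 = 4 stereoisomers in total.

yes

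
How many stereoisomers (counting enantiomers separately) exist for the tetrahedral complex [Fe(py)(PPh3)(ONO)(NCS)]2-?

2

Only one geometric arrangement is possible; it has no improper symmetry element, so it exists as a pair of enantiomers (2 stereoisomers).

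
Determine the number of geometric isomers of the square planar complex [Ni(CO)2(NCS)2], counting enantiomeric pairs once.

2

A square has two trans pairs of vertices; adjacent vertices are cis.
The distinct arrangements are (2 in all): CO cis; CO trans.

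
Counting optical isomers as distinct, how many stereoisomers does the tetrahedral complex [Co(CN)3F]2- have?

Only one geometric arrangement is possible.

1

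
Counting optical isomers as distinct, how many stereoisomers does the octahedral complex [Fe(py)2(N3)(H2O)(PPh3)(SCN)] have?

15

Placing the ligands in turn and identifying arrangements related by rotation or reflection leaves 9 distinct geometric isomers.
Of these, 6 lack any improper symmetry element and so occur as enantiomeric pairs, giving 9 + 6 = 15 stereoisomers in total.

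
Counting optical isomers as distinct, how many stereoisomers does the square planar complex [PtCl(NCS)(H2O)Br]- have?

3

In a square planar complex each vertex has one trans partner and two cis neighbours.
Working through the distinct placements yields 3 geometric isomers: (Br/H2O trans, Cl/NCS trans); (Br/NCS trans, Cl/H2O trans); (Br/Cl trans, H2O/NCS trans).
Each arrangement has an internal mirror plane or centre of symmetry, so none is chiral.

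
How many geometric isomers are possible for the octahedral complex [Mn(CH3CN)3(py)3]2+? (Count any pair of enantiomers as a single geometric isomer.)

2

In an octahedral complex each vertex has one trans partner and four cis neighbours.
Systematic placement gives 2 geometric isomers: CH3CN mer; CH3CN fac.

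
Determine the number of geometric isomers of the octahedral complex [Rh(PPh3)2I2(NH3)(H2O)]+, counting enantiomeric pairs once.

6

The six octahedral sites form three mutually perpendicular trans pairs.
There are 6 geometric isomers: PPh3 trans, I cis; PPh3 cis, I cis (3 arrangements, 2 chiral); PPh3 trans, I trans; PPh3 cis, I trans.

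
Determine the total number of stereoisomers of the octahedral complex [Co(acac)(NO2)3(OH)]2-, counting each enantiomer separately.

Each acac is bidentate and must span two cis positions.
The distinct arrangements are (2 in all): NO2 mer; NO2 fac.
Each arrangement has an internal mirror plane or centre of symmetry, so none is chiral.

2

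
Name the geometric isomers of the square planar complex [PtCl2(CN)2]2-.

A square has two trans pairs of vertices; adjacent vertices are cis.
The distinct arrangements are (2 in all): Cl cis; Cl trans.

cis and trans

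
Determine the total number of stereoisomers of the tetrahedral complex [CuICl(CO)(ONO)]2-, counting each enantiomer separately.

In a tetrahedral complex all four positions are equivalent and every pair of ligands is adjacent — there is no cis/trans distinction.
Only one geometric arrangement is possible; it has no improper symmetry element, so it exists as a pair of enantiomers (2 stereoisomers).

2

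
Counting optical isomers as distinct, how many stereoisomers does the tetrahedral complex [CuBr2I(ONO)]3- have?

All four vertices of a tetrahedron are equivalent and mutually adjacent, so cis/trans isomerism cannot arise.
Only one geometric arrangement is possible.

1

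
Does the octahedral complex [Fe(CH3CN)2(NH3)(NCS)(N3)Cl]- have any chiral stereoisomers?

yes

The six octahedral sites form three mutually perpendicular trans pairs.
Exhaustive case analysis gives 9 geometric isomers.
Of these, 6 lack any improper symmetry element and so occur as enantiomeric pairs, giving 9 + 6 = 15 stereoisomers in total.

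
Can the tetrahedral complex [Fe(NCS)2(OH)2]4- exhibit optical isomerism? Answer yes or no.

no

Only one geometric arrangement is possible.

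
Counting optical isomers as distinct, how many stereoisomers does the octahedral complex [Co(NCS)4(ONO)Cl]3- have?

2

Working through the distinct placements yields 2 geometric isomers: ONO and Cl mutually cis; ONO and Cl mutually trans.
Each arrangement has an internal mirror plane or centre of symmetry, so none is chiral.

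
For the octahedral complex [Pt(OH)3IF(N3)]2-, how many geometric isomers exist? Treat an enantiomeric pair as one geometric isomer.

4

The six octahedral sites form three mutually perpendicular trans pairs.
There are 4 geometric isomers: OH mer (3 arrangements); OH fac (chiral).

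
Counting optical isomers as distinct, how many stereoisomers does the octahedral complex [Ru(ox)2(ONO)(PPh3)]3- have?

3

Each ox is bidentate and must span two cis positions.
There are 2 geometric isomers: ONO and PPh3 mutually trans; ONO and PPh3 mutually cis (chiral).
One of these lacks any improper symmetry element and so occurs as an enantiomeric pair, giving 2 + 1 = 3 stereoisomers in total.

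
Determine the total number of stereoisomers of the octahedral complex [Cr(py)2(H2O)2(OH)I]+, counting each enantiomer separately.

The six octahedral sites form three mutually perpendicular trans pairs.
Working through the distinct placements yields 6 geometric isomers: py trans, H2O trans; py cis, H2O trans; py trans, H2O cis; py cis, H2O cis (3 arrangements, 2 chiral).
Of these, 2 lack any improper symmetry element and so occur as enantiomeric pairs, giving 6 + 2 = 8 stereoisomers in total.

8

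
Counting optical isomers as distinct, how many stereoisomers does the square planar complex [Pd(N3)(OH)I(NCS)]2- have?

3

In a square planar complex each vertex has one trans partner and two cis neighbours.
Systematic placement gives 3 geometric isomers: (I/NCS trans, N3/OH trans); (I/OH trans, N3/NCS trans); (I/N3 trans, NCS/OH trans).
Each arrangement has an internal mirror plane or centre of symmetry, so none is chiral.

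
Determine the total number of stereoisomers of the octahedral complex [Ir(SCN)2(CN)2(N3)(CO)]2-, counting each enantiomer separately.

In an octahedral complex each vertex has one trans partner and four cis neighbours.
There are 6 geometric isomers: SCN trans, CN trans; SCN cis, CN trans; SCN trans, CN cis; SCN cis, CN cis (3 arrangements, 2 chiral).
Of these, 2 lack any improper symmetry element and so occur as enantiomeric pairs, giving 6 + 2 = 8 stereoisomers in total.

8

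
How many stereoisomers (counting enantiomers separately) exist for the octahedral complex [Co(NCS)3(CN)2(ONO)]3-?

An octahedron has six vertices in three trans pairs; every non-trans pair is cis.
Systematic placement gives 3 geometric isomers: NCS mer, CN trans; NCS fac, CN cis; NCS mer, CN cis.
Each arrangement has an internal mirror plane or centre of symmetry, so none is chiral.

3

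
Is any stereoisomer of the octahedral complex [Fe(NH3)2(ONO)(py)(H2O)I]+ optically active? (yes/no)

An octahedron has six vertices in three trans pairs; every non-trans pair is cis.
Systematic enumeration (placing each ligand type in turn and discarding arrangements equivalent by rotation or reflection) gives 9 geometric isomers.
Of these, 6 lack any improper symmetry element and so occur as enantiomeric pairs, giving 9 + 6 = 15 stereoisomers in total.

yes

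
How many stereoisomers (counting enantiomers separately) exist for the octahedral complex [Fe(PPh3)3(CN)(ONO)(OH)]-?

Systematic placement gives 4 geometric isomers: PPh3 mer (3 arrangements); PPh3 fac (chiral).
One of these lacks any improper symmetry element and so occurs as an enantiomeric pair, giving 4 + 1 = 5 stereoisomers in total.

5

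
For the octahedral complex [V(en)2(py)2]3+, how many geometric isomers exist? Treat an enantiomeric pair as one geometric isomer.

The six octahedral sites form three mutually perpendicular trans pairs.
Each en is bidentate and must span two cis positions.
The distinct arrangements are (2 in all): py trans; py cis (chiral).

2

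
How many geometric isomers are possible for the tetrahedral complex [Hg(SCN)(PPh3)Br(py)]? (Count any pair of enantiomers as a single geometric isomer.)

1

All four vertices of a tetrahedron are equivalent and mutually adjacent, so cis/trans isomerism cannot arise.
Only one geometric arrangement is possible; it has no improper symmetry element, so it exists as a pair of enantiomers (2 stereoisomers).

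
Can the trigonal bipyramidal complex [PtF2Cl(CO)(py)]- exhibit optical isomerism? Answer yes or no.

yes

Systematic enumeration (placing each ligand type in turn and discarding arrangements equivalent by rotation or reflection) gives 7 geometric isomers.
Of these, 3 lack any improper symmetry element and so occur as enantiomeric pairs, giving 7 + 3 = 10 stereoisomers in total.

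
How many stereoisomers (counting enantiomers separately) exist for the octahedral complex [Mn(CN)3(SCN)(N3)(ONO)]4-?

The six octahedral sites form three mutually perpendicular trans pairs.
Working through the distinct placements yields 4 geometric isomers: CN mer (3 arrangements); CN fac (chiral).
One of these lacks any improper symmetry element and so occurs as an enantiomeric pair, giving 4 + 1 = 5 stereoisomers in total.

5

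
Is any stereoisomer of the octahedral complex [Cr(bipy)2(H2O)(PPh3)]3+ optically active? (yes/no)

The six octahedral sites form three mutually perpendicular trans pairs.
Each bipy is bidentate and must span two cis positions.
The distinct arrangements are (2 in all): H2O and PPh3 mutually trans; H2O and PPh3 mutually cis (chiral).
One of these lacks any improper symmetry element and so occurs as an enantiomeric pair, giving 2 + 1 = 3 stereoisomers in total.

yes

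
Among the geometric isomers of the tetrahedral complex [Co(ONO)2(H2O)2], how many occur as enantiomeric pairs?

All four vertices of a tetrahedron are equivalent and mutually adjacent, so cis/trans isomerism cannot arise.
Only one geometric arrangement is possible.

0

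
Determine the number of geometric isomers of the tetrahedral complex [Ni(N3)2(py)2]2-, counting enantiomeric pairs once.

1

Only one geometric arrangement is possible.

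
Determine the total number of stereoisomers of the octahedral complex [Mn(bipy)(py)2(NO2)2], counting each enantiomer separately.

4

An octahedron has six vertices in three trans pairs; every non-trans pair is cis.
Each bipy is bidentate and must span two cis positions.
There are 3 geometric isomers: py cis, NO2 trans; py trans, NO2 cis; py cis, NO2 cis (chiral).
One of these lacks any improper symmetry element and so occurs as an enantiomeric pair, giving 3 + 1 = 4 stereoisomers in total.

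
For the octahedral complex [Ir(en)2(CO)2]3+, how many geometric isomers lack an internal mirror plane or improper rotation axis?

The six octahedral sites form three mutually perpendicular trans pairs.
Each en is bidentate and must span two cis positions.
Systematic placement gives 2 geometric isomers: CO trans; CO cis (chiral).
One of these lacks any improper symmetry element and so occurs as an enantiomeric pair, giving 2 + 1 = 3 stereoisomers in total.

1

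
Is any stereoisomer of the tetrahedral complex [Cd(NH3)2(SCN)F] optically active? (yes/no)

no

In a tetrahedral complex all four positions are equivalent and every pair of ligands is adjacent — there is no cis/trans distinction.
Only one geometric arrangement is possible.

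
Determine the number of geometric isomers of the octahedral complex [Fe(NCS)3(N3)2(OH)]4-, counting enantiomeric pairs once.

3

The six octahedral sites form three mutually perpendicular trans pairs.
There are 3 geometric isomers: NCS mer, N3 trans; NCS fac, N3 cis; NCS mer, N3 cis.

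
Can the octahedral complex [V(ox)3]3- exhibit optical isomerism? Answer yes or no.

yes

The six octahedral sites form three mutually perpendicular trans pairs.
Each ox is bidentate and must span two cis positions.
Only one geometric arrangement is possible; it has no improper symmetry element, so it exists as a pair of enantiomers (2 stereoisomers).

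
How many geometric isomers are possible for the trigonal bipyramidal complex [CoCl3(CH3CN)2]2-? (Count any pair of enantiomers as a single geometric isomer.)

3

A trigonal bipyramid has two axial and three equatorial sites, which are chemically inequivalent.
Working through the distinct placements yields 3 geometric isomers: CH3CN both axial; CH3CN one axial, one equatorial; CH3CN both equatorial.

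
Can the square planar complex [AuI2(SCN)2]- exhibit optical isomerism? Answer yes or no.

A square has two trans pairs of vertices; adjacent vertices are cis.
Systematic placement gives 2 geometric isomers: I cis; I trans.
Each arrangement has an internal mirror plane or centre of symmetry, so none is chiral.

no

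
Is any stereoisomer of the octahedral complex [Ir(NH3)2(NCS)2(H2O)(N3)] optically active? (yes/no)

In an octahedral complex each vertex has one trans partner and four cis neighbours.
The distinct arrangements are (6 in all): NH3 trans, NCS trans; NH3 cis, NCS cis (3 arrangements, 2 chiral); NH3 trans, NCS cis; NH3 cis, NCS trans.
Of these, 2 lack any improper symmetry element and so occur as enantiomeric pairs, giving 6 + 2 = 8 stereoisomers in total.

yes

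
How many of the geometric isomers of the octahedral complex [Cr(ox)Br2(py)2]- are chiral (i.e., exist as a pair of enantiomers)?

An octahedron has six vertices in three trans pairs; every non-trans pair is cis.
Each ox is bidentate and must span two cis positions.
The distinct arrangements are (3 in all): Br trans, py cis; Br cis, py trans; Br cis, py cis (chiral).
One of these lacks any improper symmetry element and so occurs as an enantiomeric pair, giving 3 + 1 = 4 stereoisomers in total.

1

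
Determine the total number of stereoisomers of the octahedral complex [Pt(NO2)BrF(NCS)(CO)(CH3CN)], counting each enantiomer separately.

The six octahedral sites form three mutually perpendicular trans pairs.
Systematic enumeration (placing each ligand type in turn and discarding arrangements equivalent by rotation or reflection) gives 15 geometric isomers.
Of these, 15 lack any improper symmetry element and so occur as enantiomeric pairs, giving 15 + 15 = 30 stereoisomers in total.

30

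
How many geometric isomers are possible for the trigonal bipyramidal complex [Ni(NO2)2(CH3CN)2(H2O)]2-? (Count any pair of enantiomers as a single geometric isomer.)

5

In a trigonal bipyramid the two axial positions differ from the three equatorial ones.
Exhaustive case analysis gives 5 geometric isomers.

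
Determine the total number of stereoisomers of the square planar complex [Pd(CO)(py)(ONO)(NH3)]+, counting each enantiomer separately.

3

There are 3 geometric isomers: (CO/ONO trans, NH3/py trans); (CO/py trans, NH3/ONO trans); (CO/NH3 trans, ONO/py trans).
Each arrangement has an internal mirror plane or centre of symmetry, so none is chiral.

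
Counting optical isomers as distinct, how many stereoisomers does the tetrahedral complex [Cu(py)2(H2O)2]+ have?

In a tetrahedral complex all four positions are equivalent and every pair of ligands is adjacent — there is no cis/trans distinction.
Only one geometric arrangement is possible.

1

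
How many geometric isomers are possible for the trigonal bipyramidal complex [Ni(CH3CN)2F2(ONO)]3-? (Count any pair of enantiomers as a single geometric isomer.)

A trigonal bipyramid has two axial and three equatorial sites, which are chemically inequivalent.
Placing the ligands in turn and identifying arrangements related by rotation or reflection leaves 5 distinct geometric isomers.

5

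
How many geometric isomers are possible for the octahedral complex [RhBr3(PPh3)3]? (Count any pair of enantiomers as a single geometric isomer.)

2

The six octahedral sites form three mutually perpendicular trans pairs.
There are 2 geometric isomers: Br mer; Br fac.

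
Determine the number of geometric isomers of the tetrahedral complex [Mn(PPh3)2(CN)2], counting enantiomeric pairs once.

In a tetrahedral complex all four positions are equivalent and every pair of ligands is adjacent — there is no cis/trans distinction.
Only one geometric arrangement is possible.

1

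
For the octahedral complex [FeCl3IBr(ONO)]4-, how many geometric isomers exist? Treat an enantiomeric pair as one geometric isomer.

4

There are 4 geometric isomers: Cl mer (3 arrangements); Cl fac (chiral).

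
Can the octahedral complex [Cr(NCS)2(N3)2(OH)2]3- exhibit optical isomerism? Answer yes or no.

An octahedron has six vertices in three trans pairs; every non-trans pair is cis.
Systematic placement gives 5 geometric isomers: NCS trans, N3 trans, OH trans; NCS cis, N3 trans, OH cis; NCS cis, N3 cis, OH trans; NCS cis, N3 cis, OH cis (chiral); NCS trans, N3 cis, OH cis.
One of these lacks any improper symmetry element and so occurs as an enantiomeric pair, giving 5 + 1 = 6 stereoisomers in total.

yes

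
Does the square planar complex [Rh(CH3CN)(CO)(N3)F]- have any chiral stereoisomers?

no

In a square planar complex each vertex has one trans partner and two cis neighbours.
There are 3 geometric isomers: (CH3CN/F trans, CO/N3 trans); (CH3CN/N3 trans, CO/F trans); (CH3CN/CO trans, F/N3 trans).
Each arrangement has an internal mirror plane or centre of symmetry, so none is chiral.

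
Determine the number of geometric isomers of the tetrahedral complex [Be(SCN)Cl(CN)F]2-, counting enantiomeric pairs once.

1

Only one geometric arrangement is possible; it has no improper symmetry element, so it exists as a pair of enantiomers (2 stereoisomers).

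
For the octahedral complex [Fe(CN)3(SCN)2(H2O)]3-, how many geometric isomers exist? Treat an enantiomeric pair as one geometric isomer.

3

In an octahedral complex each vertex has one trans partner and four cis neighbours.
Working through the distinct placements yields 3 geometric isomers: CN mer, SCN trans; CN mer, SCN cis; CN fac, SCN cis.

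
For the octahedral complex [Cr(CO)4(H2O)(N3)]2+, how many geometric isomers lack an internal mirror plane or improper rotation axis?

In an octahedral complex each vertex has one trans partner and four cis neighbours.
The distinct arrangements are (2 in all): H2O and N3 mutually trans; H2O and N3 mutually cis.
Each arrangement has an internal mirror plane or centre of symmetry, so none is chiral.

0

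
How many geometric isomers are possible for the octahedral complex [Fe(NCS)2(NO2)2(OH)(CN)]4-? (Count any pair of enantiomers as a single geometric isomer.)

In an octahedral complex each vertex has one trans partner and four cis neighbours.
The distinct arrangements are (6 in all): NCS cis, NO2 cis (3 arrangements, 2 chiral); NCS cis, NO2 trans; NCS trans, NO2 cis; NCS trans, NO2 trans.

6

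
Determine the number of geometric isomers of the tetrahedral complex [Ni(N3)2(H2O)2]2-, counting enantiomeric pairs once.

1

In a tetrahedral complex all four positions are equivalent and every pair of ligands is adjacent — there is no cis/trans distinction.
Only one geometric arrangement is possible.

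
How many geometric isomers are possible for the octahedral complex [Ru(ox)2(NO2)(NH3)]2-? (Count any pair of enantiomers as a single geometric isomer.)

2

An octahedron has six vertices in three trans pairs; every non-trans pair is cis.
Each ox is bidentate and must span two cis positions.
Working through the distinct placements yields 2 geometric isomers: NO2 and NH3 mutually trans; NO2 and NH3 mutually cis (chiral).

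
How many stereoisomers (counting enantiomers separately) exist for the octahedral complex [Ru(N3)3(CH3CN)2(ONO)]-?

3

In an octahedral complex each vertex has one trans partner and four cis neighbours.
Working through the distinct placements yields 3 geometric isomers: N3 mer, CH3CN trans; N3 fac, CH3CN cis; N3 mer, CH3CN cis.
Each arrangement has an internal mirror plane or centre of symmetry, so none is chiral.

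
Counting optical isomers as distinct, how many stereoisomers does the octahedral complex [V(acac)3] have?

2

An octahedron has six vertices in three trans pairs; every non-trans pair is cis.
Each acac is bidentate and must span two cis positions.
Only one geometric arrangement is possible; it has no improper symmetry element, so it exists as a pair of enantiomers (2 stereoisomers).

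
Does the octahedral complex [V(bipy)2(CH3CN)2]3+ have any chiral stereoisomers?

yes

An octahedron has six vertices in three trans pairs; every non-trans pair is cis.
Each bipy is bidentate and must span two cis positions.
Systematic placement gives 2 geometric isomers: CH3CN trans; CH3CN cis (chiral).
One of these lacks any improper symmetry element and so occurs as an enantiomeric pair, giving 2 + 1 = 3 stereoisomers in total.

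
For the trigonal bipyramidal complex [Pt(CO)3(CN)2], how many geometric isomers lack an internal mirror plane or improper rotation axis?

A trigonal bipyramid has two axial and three equatorial sites, which are chemically inequivalent.
Working through the distinct placements yields 3 geometric isomers: CN both axial; CN one axial, one equatorial; CN both equatorial.
Each arrangement has an internal mirror plane or centre of symmetry, so none is chiral.

0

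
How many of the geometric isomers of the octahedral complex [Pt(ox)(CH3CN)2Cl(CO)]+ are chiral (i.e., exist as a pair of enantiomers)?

2

Each ox is bidentate and must span two cis positions.
There are 4 geometric isomers: CH3CN trans; CH3CN cis (3 arrangements, 2 chiral).
Of these, 2 lack any improper symmetry element and so occur as enantiomeric pairs, giving 4 + 2 = 6 stereoisomers in total.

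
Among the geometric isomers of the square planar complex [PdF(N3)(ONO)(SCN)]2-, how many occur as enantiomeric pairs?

A square has two trans pairs of vertices; adjacent vertices are cis.
Working through the distinct placements yields 3 geometric isomers: (F/ONO trans, N3/SCN trans); (F/SCN trans, N3/ONO trans); (F/N3 trans, ONO/SCN trans).
Each arrangement has an internal mirror plane or centre of symmetry, so none is chiral.

0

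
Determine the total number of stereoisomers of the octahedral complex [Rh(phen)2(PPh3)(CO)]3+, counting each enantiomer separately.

3

Each phen is bidentate and must span two cis positions.
There are 2 geometric isomers: PPh3 and CO mutually trans; PPh3 and CO mutually cis (chiral).
One of these lacks any improper symmetry element and so occurs as an enantiomeric pair, giving 2 + 1 = 3 stereoisomers in total.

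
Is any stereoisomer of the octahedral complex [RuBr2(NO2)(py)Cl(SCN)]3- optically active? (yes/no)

The six octahedral sites form three mutually perpendicular trans pairs.
Exhaustive case analysis gives 9 geometric isomers.
Of these, 6 lack any improper symmetry element and so occur as enantiomeric pairs, giving 9 + 6 = 15 stereoisomers in total.

yes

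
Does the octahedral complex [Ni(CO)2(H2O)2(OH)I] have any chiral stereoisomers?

yes

The six octahedral sites form three mutually perpendicular trans pairs.
Working through the distinct placements yields 6 geometric isomers: CO trans, H2O trans; CO trans, H2O cis; CO cis, H2O cis (3 arrangements, 2 chiral); CO cis, H2O trans.
Of these, 2 lack any improper symmetry element and so occur as enantiomeric pairs, giving 6 + 2 = 8 stereoisomers in total.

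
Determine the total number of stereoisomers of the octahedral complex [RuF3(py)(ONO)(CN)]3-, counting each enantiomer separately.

5

An octahedron has six vertices in three trans pairs; every non-trans pair is cis.
There are 4 geometric isomers: F mer (3 arrangements); F fac (chiral).
One of these lacks any improper symmetry element and so occurs as an enantiomeric pair, giving 4 + 1 = 5 stereoisomers in total.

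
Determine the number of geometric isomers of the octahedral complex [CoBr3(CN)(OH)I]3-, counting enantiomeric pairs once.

4

An octahedron has six vertices in three trans pairs; every non-trans pair is cis.
Systematic placement gives 4 geometric isomers: Br mer (3 arrangements); Br fac (chiral).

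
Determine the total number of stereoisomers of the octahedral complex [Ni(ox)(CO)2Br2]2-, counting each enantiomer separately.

4

The six octahedral sites form three mutually perpendicular trans pairs.
Each ox is bidentate and must span two cis positions.
Systematic placement gives 3 geometric isomers: CO cis, Br trans; CO cis, Br cis (chiral); CO trans, Br cis.
One of these lacks any improper symmetry element and so occurs as an enantiomeric pair, giving 3 + 1 = 4 stereoisomers in total.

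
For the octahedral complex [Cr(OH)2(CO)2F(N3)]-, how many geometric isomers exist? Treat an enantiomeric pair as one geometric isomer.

An octahedron has six vertices in three trans pairs; every non-trans pair is cis.
The distinct arrangements are (6 in all): OH trans, CO trans; OH cis, CO trans; OH trans, CO cis; OH cis, CO cis (3 arrangements, 2 chiral).

6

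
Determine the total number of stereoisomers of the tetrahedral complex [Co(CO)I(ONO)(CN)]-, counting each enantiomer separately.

In a tetrahedral complex all four positions are equivalent and every pair of ligands is adjacent — there is no cis/trans distinction.
Only one geometric arrangement is possible; it has no improper symmetry element, so it exists as a pair of enantiomers (2 stereoisomers).

2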